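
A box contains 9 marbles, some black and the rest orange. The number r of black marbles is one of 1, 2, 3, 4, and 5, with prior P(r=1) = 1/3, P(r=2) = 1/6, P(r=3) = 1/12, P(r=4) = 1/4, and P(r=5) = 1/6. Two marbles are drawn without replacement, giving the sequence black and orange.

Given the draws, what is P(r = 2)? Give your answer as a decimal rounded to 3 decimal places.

For each hypothesis, P(data | H) works out to: P(data | r = 1) = (1/9)(8/8) = 1/9; P(data | r = 2) = (2/9)(7/8) = 7/36; P(data | r = 3) = (3/9)(6/8) = 1/4; P(data | r = 4) = (4/9)(5/8) = 5/18; P(data | r = 5) = (5/9)(4/8) = 5/18.
Weighting by the prior gives 1/3 · 1/9 = 1/27, 1/6 · 7/36 = 7/216, 1/12 · 1/4 = 1/48, 1/4 · 5/18 = 5/72, 1/6 · 5/18 = 5/108; with total 89/432.
Therefore the posterior P(r = 2 | data) = (7/216) / (89/432) = 14/89.

0.157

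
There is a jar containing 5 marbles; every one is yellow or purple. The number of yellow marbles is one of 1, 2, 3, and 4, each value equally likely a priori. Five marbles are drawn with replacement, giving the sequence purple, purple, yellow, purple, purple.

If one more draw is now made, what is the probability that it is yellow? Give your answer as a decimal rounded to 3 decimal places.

Under each hypothesis, the probability of the observed sequence is: P(data | r = 1) = (4/5)(4/5)(1/5)(4/5)(4/5) = 0.08192; P(data | r = 2) = (3/5)(3/5)(2/5)(3/5)(3/5) = 0.05184; P(data | r = 3) = (2/5)(2/5)(3/5)(2/5)(2/5) = 0.01536; P(data | r = 4) = (1/5)(1/5)(4/5)(1/5)(1/5) = 0.00128.
Multiplying each by its prior: 1/4 · 0.08192 = 0.02048, 1/4 · 0.05184 = 0.01296, 1/4 · 0.01536 = 0.00384, 1/4 · 0.00128 = 0.00032; these sum to 0.0376.
The posterior is then P(r = 1 | data) = 0.54468, P(r = 2 | data) = 0.34468, P(r = 3 | data) = 0.10213, P(r = 4 | data) = 0.0085106.
So P(yellow next | data) = Σ P(yellow next | H) P(H | data) = (1/5)(0.54468) + (2/5)(0.34468) + (3/5)(0.10213) + (4/5)(0.0085106) = 0.31489.

0.315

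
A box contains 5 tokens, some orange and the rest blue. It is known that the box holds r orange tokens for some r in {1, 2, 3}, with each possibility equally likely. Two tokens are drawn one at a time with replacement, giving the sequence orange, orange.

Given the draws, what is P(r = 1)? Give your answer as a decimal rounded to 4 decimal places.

0.0714

For each hypothesis, P(data | H) works out to: P(data | r = 1) = (1/5)(1/5) = 1/25; P(data | r = 2) = (2/5)(2/5) = 4/25; P(data | r = 3) = (3/5)(3/5) = 9/25.
Multiplying each by its prior: 1/3 · 1/25 = 1/75, 1/3 · 4/25 = 4/75, 1/3 · 9/25 = 3/25; summing to 14/75.
Hence P(r = 1 | data) = (1/75) / (14/75) = 1/14.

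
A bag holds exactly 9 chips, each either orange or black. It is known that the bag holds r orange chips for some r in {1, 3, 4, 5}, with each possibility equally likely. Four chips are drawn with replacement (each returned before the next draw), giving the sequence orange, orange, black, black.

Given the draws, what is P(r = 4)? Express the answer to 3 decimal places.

0.337

Compute the likelihood of the observed sequence for each case: P(data | r = 1) = (1/9)(1/9)(8/9)(8/9) = 0.0097546; P(data | r = 3) = (3/9)(3/9)(6/9)(6/9) = 0.049383; P(data | r = 4) = (4/9)(4/9)(5/9)(5/9) = 0.060966; P(data | r = 5) = (5/9)(5/9)(4/9)(4/9) = 0.060966.
Multiplying each by its prior: 1/4 · 0.0097546 = 0.0024387, 1/4 · 0.049383 = 0.012346, 1/4 · 0.060966 = 0.015242, 1/4 · 0.060966 = 0.015242; these sum to 0.045267.
Hence P(r = 4 | data) = (0.015242) / (0.045267) = 0.3367.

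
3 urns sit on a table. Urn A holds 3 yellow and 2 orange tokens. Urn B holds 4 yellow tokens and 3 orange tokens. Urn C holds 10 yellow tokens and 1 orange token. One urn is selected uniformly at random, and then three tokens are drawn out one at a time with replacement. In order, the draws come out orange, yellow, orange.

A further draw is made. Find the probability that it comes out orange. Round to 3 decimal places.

For each hypothesis, P(data | H) works out to: P(data | urn A) = (2/5)(3/5)(2/5) = 0.096; P(data | urn B) = (3/7)(4/7)(3/7) = 0.10496; P(data | urn C) = (1/11)(10/11)(1/11) = 0.0075131.
The prior-weighted likelihoods are 1/3 · 0.096 = 0.032, 1/3 · 0.10496 = 0.034985, 1/3 · 0.0075131 = 0.0025044; these sum to 0.06949.
Normalising, the posterior is P(urn A | data) = 0.4605, P(urn B | data) = 0.50346, P(urn C | data) = 0.03604.
Averaging over the posterior, P(orange next | data) = (2/5)(0.4605) + (3/7)(0.50346) + (1/11)(0.03604) = 0.40325.

0.403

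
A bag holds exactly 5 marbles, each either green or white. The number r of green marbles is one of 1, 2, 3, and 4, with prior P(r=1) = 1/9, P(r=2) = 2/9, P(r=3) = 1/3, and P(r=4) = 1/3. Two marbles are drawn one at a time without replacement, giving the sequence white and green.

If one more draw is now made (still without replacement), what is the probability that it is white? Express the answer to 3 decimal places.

Compute the likelihood of the observed sequence for each case: P(data | r = 1) = (4/5)(1/4) = 1/5; P(data | r = 2) = (3/5)(2/4) = 3/10; P(data | r = 3) = (2/5)(3/4) = 3/10; P(data | r = 4) = (1/5)(4/4) = 1/5.
The prior-weighted likelihoods are 1/9 · 1/5 = 1/45, 2/9 · 3/10 = 1/15, 1/3 · 3/10 = 1/10, 1/3 · 1/5 = 1/15; these sum to 23/90.
The posterior is then P(r = 1 | data) = 2/23, P(r = 2 | data) = 6/23, P(r = 3 | data) = 9/23, P(r = 4 | data) = 6/23.
The predictive probability is P(white next | data) = (1)(2/23) + (2/3)(6/23) + (1/3)(9/23) + (0)(6/23) = 9/23.

0.391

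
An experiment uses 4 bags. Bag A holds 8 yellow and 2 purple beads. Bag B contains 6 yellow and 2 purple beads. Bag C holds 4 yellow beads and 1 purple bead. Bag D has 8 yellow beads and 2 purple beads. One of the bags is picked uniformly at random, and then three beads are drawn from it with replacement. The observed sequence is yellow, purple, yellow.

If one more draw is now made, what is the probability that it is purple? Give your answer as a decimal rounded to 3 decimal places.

Compute the likelihood of the observed sequence for each case: P(data | bag A) = (8/10)(2/10)(8/10) = 0.128; P(data | bag B) = (6/8)(2/8)(6/8) = 0.14062; P(data | bag C) = (4/5)(1/5)(4/5) = 0.128; P(data | bag D) = (8/10)(2/10)(8/10) = 0.128.
The prior-weighted likelihoods are 1/4 · 0.128 = 0.032, 1/4 · 0.14062 = 0.035156, 1/4 · 0.128 = 0.032, 1/4 · 0.128 = 0.032; with total 0.13116.
Normalising, the posterior is P(bag A | data) = 0.24398, P(bag B | data) = 0.26805, P(bag C | data) = 0.24398, P(bag D | data) = 0.24398.
The predictive probability is P(purple next | data) = (1/5)(0.24398) + (1/4)(0.26805) + (1/5)(0.24398) + (1/5)(0.24398) = 0.2134.

0.213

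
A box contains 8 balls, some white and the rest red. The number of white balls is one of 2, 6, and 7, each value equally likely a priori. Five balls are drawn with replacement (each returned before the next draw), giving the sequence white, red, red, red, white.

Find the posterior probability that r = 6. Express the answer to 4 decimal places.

Under each hypothesis, the probability of the observed sequence is: P(data | r = 2) = (2/8)(6/8)(6/8)(6/8)(2/8) = 0.026367; P(data | r = 6) = (6/8)(2/8)(2/8)(2/8)(6/8) = 0.0087891; P(data | r = 7) = (7/8)(1/8)(1/8)(1/8)(7/8) = 0.0014954.
Multiplying each by its prior: 1/3 · 0.026367 = 0.0087891, 1/3 · 0.0087891 = 0.0029297, 1/3 · 0.0014954 = 0.00049845; with total 0.012217.
By Bayes' rule, P(r = 6 | data) = (0.0029297) / (0.012217) = 0.2398.

0.2398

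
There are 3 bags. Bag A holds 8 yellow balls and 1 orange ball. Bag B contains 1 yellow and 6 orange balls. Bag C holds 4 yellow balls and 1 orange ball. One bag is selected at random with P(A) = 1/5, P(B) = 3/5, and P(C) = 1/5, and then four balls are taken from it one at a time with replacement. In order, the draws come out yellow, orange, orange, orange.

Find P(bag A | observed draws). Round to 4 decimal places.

0.0044

Compute the likelihood of the observed sequence for each case: P(data | bag A) = (8/9)(1/9)(1/9)(1/9) = 0.0012193; P(data | bag B) = (1/7)(6/7)(6/7)(6/7) = 0.089963; P(data | bag C) = (4/5)(1/5)(1/5)(1/5) = 0.0064.
Weighting by the prior gives 1/5 · 0.0012193 = 0.00024387, 3/5 · 0.089963 = 0.053978, 1/5 · 0.0064 = 0.00128; with total 0.055501.
So P(bag A | data) = (0.00024387) / (0.055501) = 0.0043939.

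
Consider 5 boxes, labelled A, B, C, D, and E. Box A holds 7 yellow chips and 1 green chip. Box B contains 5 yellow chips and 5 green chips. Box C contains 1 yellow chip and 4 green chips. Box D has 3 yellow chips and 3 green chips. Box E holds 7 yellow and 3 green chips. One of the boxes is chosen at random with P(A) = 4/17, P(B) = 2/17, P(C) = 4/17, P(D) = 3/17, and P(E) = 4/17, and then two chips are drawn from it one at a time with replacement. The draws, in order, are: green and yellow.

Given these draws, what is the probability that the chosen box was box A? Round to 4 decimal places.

0.1381

For each hypothesis, P(data | H) works out to: P(data | box A) = (1/8)(7/8) = 0.10938; P(data | box B) = (5/10)(5/10) = 0.25; P(data | box C) = (4/5)(1/5) = 0.16; P(data | box D) = (3/6)(3/6) = 0.25; P(data | box E) = (3/10)(7/10) = 0.21.
The prior-weighted likelihoods are 4/17 · 0.10938 = 0.025735, 2/17 · 0.25 = 0.029412, 4/17 · 0.16 = 0.037647, 3/17 · 0.25 = 0.044118, 4/17 · 0.21 = 0.049412; these sum to 0.18632.
So P(box A | data) = (0.025735) / (0.18632) = 0.13812.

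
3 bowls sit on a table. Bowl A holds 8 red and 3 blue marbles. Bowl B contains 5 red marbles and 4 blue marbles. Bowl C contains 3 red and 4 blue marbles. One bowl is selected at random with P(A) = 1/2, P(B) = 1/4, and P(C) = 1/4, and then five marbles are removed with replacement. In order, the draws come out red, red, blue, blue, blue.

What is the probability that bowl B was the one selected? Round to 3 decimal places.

0.327

The likelihood of the observed sequence under each hypothesis: P(data | bowl A) = (8/11)(8/11)(3/11)(3/11)(3/11) = 0.01073; P(data | bowl B) = (5/9)(5/9)(4/9)(4/9)(4/9) = 0.027096; P(data | bowl C) = (3/7)(3/7)(4/7)(4/7)(4/7) = 0.034271.
Multiplying each by its prior: 1/2 · 0.01073 = 0.0053648, 1/4 · 0.027096 = 0.006774, 1/4 · 0.034271 = 0.0085679; these sum to 0.020707.
Hence P(bowl B | data) = (0.006774) / (0.020707) = 0.32714.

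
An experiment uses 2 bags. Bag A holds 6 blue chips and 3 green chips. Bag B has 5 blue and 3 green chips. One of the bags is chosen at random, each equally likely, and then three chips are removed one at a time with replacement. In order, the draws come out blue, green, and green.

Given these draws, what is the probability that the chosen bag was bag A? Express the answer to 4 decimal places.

For each hypothesis, P(data | H) works out to: P(data | bag A) = (6/9)(3/9)(3/9) = 0.074074; P(data | bag B) = (5/8)(3/8)(3/8) = 0.087891.
Multiplying each by its prior: 1/2 · 0.074074 = 0.037037, 1/2 · 0.087891 = 0.043945; with total 0.080982.
Therefore the posterior P(bag A | data) = (0.037037) / (0.080982) = 0.45735.

0.4573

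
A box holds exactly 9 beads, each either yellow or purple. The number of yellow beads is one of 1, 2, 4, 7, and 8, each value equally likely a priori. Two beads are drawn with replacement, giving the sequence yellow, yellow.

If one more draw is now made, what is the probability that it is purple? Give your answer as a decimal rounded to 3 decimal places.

0.231

Under each hypothesis, the probability of the observed sequence is: P(data | r = 1) = (1/9)(1/9) = 1/81; P(data | r = 2) = (2/9)(2/9) = 4/81; P(data | r = 4) = (4/9)(4/9) = 16/81; P(data | r = 7) = (7/9)(7/9) = 49/81; P(data | r = 8) = (8/9)(8/9) = 64/81.
Multiplying each by its prior: 1/5 · 1/81 = 1/405, 1/5 · 4/81 = 4/405, 1/5 · 16/81 = 16/405, 1/5 · 49/81 = 49/405, 1/5 · 64/81 = 64/405; these sum to 134/405.
Normalising, the posterior is P(r = 1 | data) = 1/134, P(r = 2 | data) = 2/67, P(r = 4 | data) = 8/67, P(r = 7 | data) = 49/134, P(r = 8 | data) = 32/67.
So P(purple next | data) = Σ P(purple next | H) P(H | data) = (8/9)(1/134) + (7/9)(2/67) + (5/9)(8/67) + (2/9)(49/134) + (1/9)(32/67) = 139/603.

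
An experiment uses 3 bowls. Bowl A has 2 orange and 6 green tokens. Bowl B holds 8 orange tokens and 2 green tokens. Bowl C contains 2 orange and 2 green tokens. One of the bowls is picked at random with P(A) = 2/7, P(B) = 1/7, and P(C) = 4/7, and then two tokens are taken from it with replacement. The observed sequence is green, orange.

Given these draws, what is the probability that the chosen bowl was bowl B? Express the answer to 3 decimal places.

For each hypothesis, P(data | H) works out to: P(data | bowl A) = (6/8)(2/8) = 0.1875; P(data | bowl B) = (2/10)(8/10) = 0.16; P(data | bowl C) = (2/4)(2/4) = 0.25.
Multiplying each by its prior: 2/7 · 0.1875 = 0.053571, 1/7 · 0.16 = 0.022857, 4/7 · 0.25 = 0.14286; these sum to 0.21929.
By Bayes' rule, P(bowl B | data) = (0.022857) / (0.21929) = 0.10423.

0.104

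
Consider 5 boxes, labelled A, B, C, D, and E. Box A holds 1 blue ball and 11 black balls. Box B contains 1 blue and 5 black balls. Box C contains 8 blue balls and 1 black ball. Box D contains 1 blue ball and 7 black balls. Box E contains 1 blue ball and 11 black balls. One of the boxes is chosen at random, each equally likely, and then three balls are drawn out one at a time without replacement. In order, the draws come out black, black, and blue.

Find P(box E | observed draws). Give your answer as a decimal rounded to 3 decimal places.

0.182

The likelihood of the observed sequence under each hypothesis: P(data | box A) = (11/12)(10/11)(1/10) = 1/12; P(data | box B) = (5/6)(4/5)(1/4) = 1/6; P(data | box C) = (1/9)(0/8) = 0; P(data | box D) = (7/8)(6/7)(1/6) = 1/8; P(data | box E) = (11/12)(10/11)(1/10) = 1/12.
Weighting by the prior gives 1/5 · 1/12 = 1/60, 1/5 · 1/6 = 1/30, 1/5 · 0 = 0, 1/5 · 1/8 = 1/40, 1/5 · 1/12 = 1/60; these sum to 11/120.
Therefore the posterior P(box E | data) = (1/60) / (11/120) = 2/11.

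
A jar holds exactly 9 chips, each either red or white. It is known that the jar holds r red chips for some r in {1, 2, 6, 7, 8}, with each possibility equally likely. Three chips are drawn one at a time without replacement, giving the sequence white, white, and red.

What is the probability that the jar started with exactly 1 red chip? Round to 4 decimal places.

The likelihood of the observed sequence under each hypothesis: P(data | r = 1) = (8/9)(7/8)(1/7) = 1/9; P(data | r = 2) = (7/9)(6/8)(2/7) = 1/6; P(data | r = 6) = (3/9)(2/8)(6/7) = 1/14; P(data | r = 7) = (2/9)(1/8)(7/7) = 1/36; P(data | r = 8) = (1/9)(0/8) = 0.
The prior-weighted likelihoods are 1/5 · 1/9 = 1/45, 1/5 · 1/6 = 1/30, 1/5 · 1/14 = 1/70, 1/5 · 1/36 = 1/180, 1/5 · 0 = 0; these sum to 19/252.
Therefore the posterior P(r = 1 | data) = (1/45) / (19/252) = 28/95.

0.2947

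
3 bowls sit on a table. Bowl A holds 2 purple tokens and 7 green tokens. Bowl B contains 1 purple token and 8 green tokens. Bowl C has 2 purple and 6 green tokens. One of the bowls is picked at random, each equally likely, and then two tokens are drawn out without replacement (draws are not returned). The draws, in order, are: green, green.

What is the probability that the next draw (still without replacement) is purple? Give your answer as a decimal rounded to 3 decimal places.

0.241

Under each hypothesis, the probability of the observed sequence is: P(data | bowl A) = (7/9)(6/8) = 7/12; P(data | bowl B) = (8/9)(7/8) = 7/9; P(data | bowl C) = (6/8)(5/7) = 15/28.
Weighting by the prior gives 1/3 · 7/12 = 7/36, 1/3 · 7/9 = 7/27, 1/3 · 15/28 = 5/28; summing to 239/378.
The posterior is then P(bowl A | data) = 147/478, P(bowl B | data) = 98/239, P(bowl C | data) = 135/478.
Averaging over the posterior, P(purple next | data) = (2/7)(147/478) + (1/7)(98/239) + (1/3)(135/478) = 115/478.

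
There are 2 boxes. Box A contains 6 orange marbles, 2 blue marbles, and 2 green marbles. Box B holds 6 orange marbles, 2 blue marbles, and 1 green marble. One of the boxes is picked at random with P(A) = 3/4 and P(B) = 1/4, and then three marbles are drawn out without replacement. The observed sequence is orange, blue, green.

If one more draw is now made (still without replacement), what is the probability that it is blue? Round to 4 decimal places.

0.1474

The likelihood of the observed sequence under each hypothesis: P(data | box A) = (6/10)(2/9)(2/8) = 1/30; P(data | box B) = (6/9)(2/8)(1/7) = 1/42.
Multiplying each by its prior: 3/4 · 1/30 = 1/40, 1/4 · 1/42 = 1/168; these sum to 13/420.
Normalising, the posterior is P(box A | data) = 21/26, P(box B | data) = 5/26.
The predictive probability is P(blue next | data) = (1/7)(21/26) + (1/6)(5/26) = 23/156.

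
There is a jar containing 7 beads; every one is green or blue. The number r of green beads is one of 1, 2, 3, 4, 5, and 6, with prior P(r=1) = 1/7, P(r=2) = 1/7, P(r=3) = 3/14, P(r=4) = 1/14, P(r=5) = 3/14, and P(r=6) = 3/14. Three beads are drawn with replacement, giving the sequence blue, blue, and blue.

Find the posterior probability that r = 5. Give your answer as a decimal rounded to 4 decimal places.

For each hypothesis, P(data | H) works out to: P(data | r = 1) = (6/7)(6/7)(6/7) = 0.62974; P(data | r = 2) = (5/7)(5/7)(5/7) = 0.36443; P(data | r = 3) = (4/7)(4/7)(4/7) = 0.18659; P(data | r = 4) = (3/7)(3/7)(3/7) = 0.078717; P(data | r = 5) = (2/7)(2/7)(2/7) = 0.023324; P(data | r = 6) = (1/7)(1/7)(1/7) = 0.0029155.
Multiplying each by its prior: 1/7 · 0.62974 = 0.089963, 1/7 · 0.36443 = 0.052062, 3/14 · 0.18659 = 0.039983, 1/14 · 0.078717 = 0.0056227, 3/14 · 0.023324 = 0.0049979, 3/14 · 0.0029155 = 0.00062474; with total 0.19325.
Hence P(r = 5 | data) = (0.0049979) / (0.19325) = 0.025862.

0.0259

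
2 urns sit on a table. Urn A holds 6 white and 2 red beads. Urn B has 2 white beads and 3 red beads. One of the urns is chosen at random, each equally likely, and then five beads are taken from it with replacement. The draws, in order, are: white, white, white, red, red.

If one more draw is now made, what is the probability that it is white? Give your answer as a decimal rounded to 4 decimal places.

For each hypothesis, P(data | H) works out to: P(data | urn A) = (6/8)(6/8)(6/8)(2/8)(2/8) = 0.026367; P(data | urn B) = (2/5)(2/5)(2/5)(3/5)(3/5) = 0.02304.
Weighting by the prior gives 1/2 · 0.026367 = 0.013184, 1/2 · 0.02304 = 0.01152; summing to 0.024704.
Dividing through by the total gives posterior P(urn A | data) = 0.53367, P(urn B | data) = 0.46633.
So P(white next | data) = Σ P(white next | H) P(H | data) = (3/4)(0.53367) + (2/5)(0.46633) = 0.58678.

0.5868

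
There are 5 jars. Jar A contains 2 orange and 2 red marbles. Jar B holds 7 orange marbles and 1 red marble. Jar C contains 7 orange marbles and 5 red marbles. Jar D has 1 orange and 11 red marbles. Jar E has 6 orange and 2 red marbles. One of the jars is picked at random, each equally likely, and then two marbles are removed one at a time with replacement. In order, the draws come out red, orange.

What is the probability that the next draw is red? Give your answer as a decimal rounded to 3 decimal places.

Under each hypothesis, the probability of the observed sequence is: P(data | jar A) = (2/4)(2/4) = 0.25; P(data | jar B) = (1/8)(7/8) = 0.10938; P(data | jar C) = (5/12)(7/12) = 0.24306; P(data | jar D) = (11/12)(1/12) = 0.076389; P(data | jar E) = (2/8)(6/8) = 0.1875.
Multiplying each by its prior: 1/5 · 0.25 = 0.05, 1/5 · 0.10938 = 0.021875, 1/5 · 0.24306 = 0.048611, 1/5 · 0.076389 = 0.015278, 1/5 · 0.1875 = 0.0375; summing to 0.17326.
Dividing through by the total gives posterior P(jar A | data) = 0.28858, P(jar B | data) = 0.12625, P(jar C | data) = 0.28056, P(jar D | data) = 0.088176, P(jar E | data) = 0.21643.
The predictive probability is P(red next | data) = (1/2)(0.28858) + (1/8)(0.12625) + (5/12)(0.28056) + (11/12)(0.088176) + (1/4)(0.21643) = 0.41191.

0.412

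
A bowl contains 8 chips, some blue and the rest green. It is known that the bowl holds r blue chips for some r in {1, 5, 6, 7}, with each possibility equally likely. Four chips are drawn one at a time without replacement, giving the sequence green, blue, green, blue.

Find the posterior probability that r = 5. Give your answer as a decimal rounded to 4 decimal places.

For each hypothesis, P(data | H) works out to: P(data | r = 1) = (7/8)(1/7)(6/6)(0/5) = 0; P(data | r = 5) = (3/8)(5/7)(2/6)(4/5) = 1/14; P(data | r = 6) = (2/8)(6/7)(1/6)(5/5) = 1/28; P(data | r = 7) = (1/8)(7/7)(0/6) = 0.
The prior-weighted likelihoods are 1/4 · 0 = 0, 1/4 · 1/14 = 1/56, 1/4 · 1/28 = 1/112, 1/4 · 0 = 0; summing to 3/112.
Therefore the posterior P(r = 5 | data) = (1/56) / (3/112) = 2/3.

0.6667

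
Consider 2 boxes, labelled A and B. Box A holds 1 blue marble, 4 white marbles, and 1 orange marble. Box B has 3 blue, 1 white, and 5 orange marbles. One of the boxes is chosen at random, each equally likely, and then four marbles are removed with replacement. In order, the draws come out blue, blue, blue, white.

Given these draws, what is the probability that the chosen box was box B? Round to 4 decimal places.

Under each hypothesis, the probability of the observed sequence is: P(data | box A) = (1/6)(1/6)(1/6)(4/6) = 0.0030864; P(data | box B) = (3/9)(3/9)(3/9)(1/9) = 0.0041152.
Weighting by the prior gives 1/2 · 0.0030864 = 0.0015432, 1/2 · 0.0041152 = 0.0020576; these sum to 0.0036008.
Therefore the posterior P(box B | data) = (0.0020576) / (0.0036008) = 0.57143.

0.5714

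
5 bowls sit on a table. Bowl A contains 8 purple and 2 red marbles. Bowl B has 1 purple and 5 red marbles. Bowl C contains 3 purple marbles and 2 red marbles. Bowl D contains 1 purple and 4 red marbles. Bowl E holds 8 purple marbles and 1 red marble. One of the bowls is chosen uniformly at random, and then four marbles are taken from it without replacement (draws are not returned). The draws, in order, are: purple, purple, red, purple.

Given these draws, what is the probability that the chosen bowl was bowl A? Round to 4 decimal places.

0.3871

The likelihood of the observed sequence under each hypothesis: P(data | bowl A) = (8/10)(7/9)(2/8)(6/7) = 2/15; P(data | bowl B) = (1/6)(0/5) = 0; P(data | bowl C) = (3/5)(2/4)(2/3)(1/2) = 1/10; P(data | bowl D) = (1/5)(0/4) = 0; P(data | bowl E) = (8/9)(7/8)(1/7)(6/6) = 1/9.
The prior-weighted likelihoods are 1/5 · 2/15 = 2/75, 1/5 · 0 = 0, 1/5 · 1/10 = 1/50, 1/5 · 0 = 0, 1/5 · 1/9 = 1/45; these sum to 31/450.
By Bayes' rule, P(bowl A | data) = (2/75) / (31/450) = 12/31.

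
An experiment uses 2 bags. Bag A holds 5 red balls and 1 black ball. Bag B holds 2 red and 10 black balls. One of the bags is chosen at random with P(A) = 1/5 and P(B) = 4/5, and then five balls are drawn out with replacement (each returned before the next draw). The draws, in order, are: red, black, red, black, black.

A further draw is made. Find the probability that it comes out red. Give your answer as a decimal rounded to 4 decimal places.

The likelihood of the observed sequence under each hypothesis: P(data | bag A) = (5/6)(1/6)(5/6)(1/6)(1/6) = 0.003215; P(data | bag B) = (2/12)(10/12)(2/12)(10/12)(10/12) = 0.016075.
The prior-weighted likelihoods are 1/5 · 0.003215 = 0.000643, 4/5 · 0.016075 = 0.01286; these sum to 0.013503.
The posterior is then P(bag A | data) = 0.047619, P(bag B | data) = 0.95238.
Averaging over the posterior, P(red next | data) = (5/6)(0.047619) + (1/6)(0.95238) = 0.19841.

0.1984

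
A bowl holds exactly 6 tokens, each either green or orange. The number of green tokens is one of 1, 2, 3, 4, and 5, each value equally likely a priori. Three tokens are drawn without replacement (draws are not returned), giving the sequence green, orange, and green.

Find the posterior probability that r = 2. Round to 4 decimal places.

Compute the likelihood of the observed sequence for each case: P(data | r = 1) = (1/6)(5/5)(0/4) = 0; P(data | r = 2) = (2/6)(4/5)(1/4) = 1/15; P(data | r = 3) = (3/6)(3/5)(2/4) = 3/20; P(data | r = 4) = (4/6)(2/5)(3/4) = 1/5; P(data | r = 5) = (5/6)(1/5)(4/4) = 1/6.
Multiplying each by its prior: 1/5 · 0 = 0, 1/5 · 1/15 = 1/75, 1/5 · 3/20 = 3/100, 1/5 · 1/5 = 1/25, 1/5 · 1/6 = 1/30; these sum to 7/60.
So P(r = 2 | data) = (1/75) / (7/60) = 4/35.

0.1143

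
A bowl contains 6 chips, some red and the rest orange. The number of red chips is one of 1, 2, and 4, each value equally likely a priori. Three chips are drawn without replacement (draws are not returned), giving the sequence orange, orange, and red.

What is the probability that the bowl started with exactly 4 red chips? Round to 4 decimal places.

0.1538

Compute the likelihood of the observed sequence for each case: P(data | r = 1) = (5/6)(4/5)(1/4) = 1/6; P(data | r = 2) = (4/6)(3/5)(2/4) = 1/5; P(data | r = 4) = (2/6)(1/5)(4/4) = 1/15.
Multiplying each by its prior: 1/3 · 1/6 = 1/18, 1/3 · 1/5 = 1/15, 1/3 · 1/15 = 1/45; these sum to 13/90.
Therefore the posterior P(r = 4 | data) = (1/45) / (13/90) = 2/13.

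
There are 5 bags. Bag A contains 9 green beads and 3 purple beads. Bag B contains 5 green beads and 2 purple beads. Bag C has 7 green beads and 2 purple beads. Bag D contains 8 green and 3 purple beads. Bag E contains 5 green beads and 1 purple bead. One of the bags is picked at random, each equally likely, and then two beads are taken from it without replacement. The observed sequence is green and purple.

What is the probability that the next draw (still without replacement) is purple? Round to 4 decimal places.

0.1613

Under each hypothesis, the probability of the observed sequence is: P(data | bag A) = (9/12)(3/11) = 0.20455; P(data | bag B) = (5/7)(2/6) = 0.2381; P(data | bag C) = (7/9)(2/8) = 0.19444; P(data | bag D) = (8/11)(3/10) = 0.21818; P(data | bag E) = (5/6)(1/5) = 0.16667.
Weighting by the prior gives 1/5 · 0.20455 = 0.040909, 1/5 · 0.2381 = 0.047619, 1/5 · 0.19444 = 0.038889, 1/5 · 0.21818 = 0.043636, 1/5 · 0.16667 = 0.033333; with total 0.20439.
Dividing through by the total gives posterior P(bag A | data) = 0.20016, P(bag B | data) = 0.23299, P(bag C | data) = 0.19027, P(bag D | data) = 0.2135, P(bag E | data) = 0.16309.
So P(purple next | data) = Σ P(purple next | H) P(H | data) = (1/5)(0.20016) + (1/5)(0.23299) + (1/7)(0.19027) + (2/9)(0.2135) + (0)(0.16309) = 0.16125.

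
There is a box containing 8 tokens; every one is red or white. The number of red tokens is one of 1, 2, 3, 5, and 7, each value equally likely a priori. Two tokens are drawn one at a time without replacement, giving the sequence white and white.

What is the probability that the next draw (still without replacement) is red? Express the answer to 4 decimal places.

0.3265

Compute the likelihood of the observed sequence for each case: P(data | r = 1) = (7/8)(6/7) = 3/4; P(data | r = 2) = (6/8)(5/7) = 15/28; P(data | r = 3) = (5/8)(4/7) = 5/14; P(data | r = 5) = (3/8)(2/7) = 3/28; P(data | r = 7) = (1/8)(0/7) = 0.
Multiplying each by its prior: 1/5 · 3/4 = 3/20, 1/5 · 15/28 = 3/28, 1/5 · 5/14 = 1/14, 1/5 · 3/28 = 3/140, 1/5 · 0 = 0; with total 7/20.
Dividing through by the total gives posterior P(r = 1 | data) = 3/7, P(r = 2 | data) = 15/49, P(r = 3 | data) = 10/49, P(r = 5 | data) = 3/49, P(r = 7 | data) = 0.
Averaging over the posterior, P(red next | data) = (1/6)(3/7) + (1/3)(15/49) + (1/2)(10/49) + (5/6)(3/49) = 16/49.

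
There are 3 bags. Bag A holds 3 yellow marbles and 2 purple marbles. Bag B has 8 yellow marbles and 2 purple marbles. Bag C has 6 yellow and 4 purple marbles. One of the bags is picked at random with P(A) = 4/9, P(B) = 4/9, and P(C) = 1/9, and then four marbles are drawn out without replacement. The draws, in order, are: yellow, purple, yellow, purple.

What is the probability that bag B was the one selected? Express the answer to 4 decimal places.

Under each hypothesis, the probability of the observed sequence is: P(data | bag A) = (3/5)(2/4)(2/3)(1/2) = 0.1; P(data | bag B) = (8/10)(2/9)(7/8)(1/7) = 0.022222; P(data | bag C) = (6/10)(4/9)(5/8)(3/7) = 0.071429.
Weighting by the prior gives 4/9 · 0.1 = 0.044444, 4/9 · 0.022222 = 0.0098765, 1/9 · 0.071429 = 0.0079365; summing to 0.062257.
Hence P(bag B | data) = (0.0098765) / (0.062257) = 0.15864.

0.1586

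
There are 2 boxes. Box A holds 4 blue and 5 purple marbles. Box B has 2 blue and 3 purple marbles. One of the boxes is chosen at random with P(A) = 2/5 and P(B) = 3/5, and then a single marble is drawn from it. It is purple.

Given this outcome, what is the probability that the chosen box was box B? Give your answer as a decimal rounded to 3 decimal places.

Compute the likelihood of this draw for each case: P(data | box A) = (5/9) = 5/9; P(data | box B) = (3/5) = 3/5.
The prior-weighted likelihoods are 2/5 · 5/9 = 2/9, 3/5 · 3/5 = 9/25; summing to 131/225.
Therefore the posterior P(box B | data) = (9/25) / (131/225) = 81/131.

0.618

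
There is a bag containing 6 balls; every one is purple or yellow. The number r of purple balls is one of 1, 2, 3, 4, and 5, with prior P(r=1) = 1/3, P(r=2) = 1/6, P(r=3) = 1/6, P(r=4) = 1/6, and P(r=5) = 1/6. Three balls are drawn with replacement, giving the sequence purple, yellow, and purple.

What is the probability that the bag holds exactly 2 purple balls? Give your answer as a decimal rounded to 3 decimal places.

0.145

Under each hypothesis, the probability of the observed sequence is: P(data | r = 1) = (1/6)(5/6)(1/6) = 0.023148; P(data | r = 2) = (2/6)(4/6)(2/6) = 0.074074; P(data | r = 3) = (3/6)(3/6)(3/6) = 0.125; P(data | r = 4) = (4/6)(2/6)(4/6) = 0.14815; P(data | r = 5) = (5/6)(1/6)(5/6) = 0.11574.
Multiplying each by its prior: 1/3 · 0.023148 = 0.007716, 1/6 · 0.074074 = 0.012346, 1/6 · 0.125 = 0.020833, 1/6 · 0.14815 = 0.024691, 1/6 · 0.11574 = 0.01929; summing to 0.084877.
Therefore the posterior P(r = 2 | data) = (0.012346) / (0.084877) = 0.14545.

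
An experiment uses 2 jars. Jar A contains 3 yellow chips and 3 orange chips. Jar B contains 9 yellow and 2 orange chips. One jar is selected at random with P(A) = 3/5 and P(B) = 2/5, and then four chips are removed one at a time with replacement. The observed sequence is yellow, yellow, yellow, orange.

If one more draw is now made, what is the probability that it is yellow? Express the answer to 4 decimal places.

0.6639

Under each hypothesis, the probability of the observed sequence is: P(data | jar A) = (3/6)(3/6)(3/6)(3/6) = 0.0625; P(data | jar B) = (9/11)(9/11)(9/11)(2/11) = 0.099583.
Weighting by the prior gives 3/5 · 0.0625 = 0.0375, 2/5 · 0.099583 = 0.039833; summing to 0.077333.
Dividing through by the total gives posterior P(jar A | data) = 0.48491, P(jar B | data) = 0.51509.
So P(yellow next | data) = Σ P(yellow next | H) P(H | data) = (1/2)(0.48491) + (9/11)(0.51509) = 0.66389.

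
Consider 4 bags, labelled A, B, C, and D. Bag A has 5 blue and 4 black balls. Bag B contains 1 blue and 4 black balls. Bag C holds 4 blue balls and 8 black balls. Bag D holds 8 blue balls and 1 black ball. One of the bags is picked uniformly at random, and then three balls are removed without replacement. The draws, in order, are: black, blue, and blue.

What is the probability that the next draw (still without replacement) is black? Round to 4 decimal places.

For each hypothesis, P(data | H) works out to: P(data | bag A) = (4/9)(5/8)(4/7) = 0.15873; P(data | bag B) = (4/5)(1/4)(0/3) = 0; P(data | bag C) = (8/12)(4/11)(3/10) = 0.072727; P(data | bag D) = (1/9)(8/8)(7/7) = 0.11111.
Weighting by the prior gives 1/4 · 0.15873 = 0.039683, 1/4 · 0 = 0, 1/4 · 0.072727 = 0.018182, 1/4 · 0.11111 = 0.027778; with total 0.085642.
Dividing through by the total gives posterior P(bag A | data) = 0.46335, P(bag B | data) = 0, P(bag C | data) = 0.2123, P(bag D | data) = 0.32435.
The predictive probability is P(black next | data) = (1/2)(0.46335) + (7/9)(0.2123) + (0)(0.32435) = 0.3968.

0.3968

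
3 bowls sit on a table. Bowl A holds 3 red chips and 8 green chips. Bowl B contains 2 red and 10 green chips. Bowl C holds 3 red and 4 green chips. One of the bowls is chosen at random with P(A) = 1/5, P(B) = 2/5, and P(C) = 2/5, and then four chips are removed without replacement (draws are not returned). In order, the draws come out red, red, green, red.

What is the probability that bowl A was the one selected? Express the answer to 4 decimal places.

Under each hypothesis, the probability of the observed sequence is: P(data | bowl A) = (3/11)(2/10)(8/9)(1/8) = 0.0060606; P(data | bowl B) = (2/12)(1/11)(10/10)(0/9) = 0; P(data | bowl C) = (3/7)(2/6)(4/5)(1/4) = 0.028571.
Multiplying each by its prior: 1/5 · 0.0060606 = 0.0012121, 2/5 · 0 = 0, 2/5 · 0.028571 = 0.011429; these sum to 0.012641.
By Bayes' rule, P(bowl A | data) = (0.0012121) / (0.012641) = 0.09589.

0.0959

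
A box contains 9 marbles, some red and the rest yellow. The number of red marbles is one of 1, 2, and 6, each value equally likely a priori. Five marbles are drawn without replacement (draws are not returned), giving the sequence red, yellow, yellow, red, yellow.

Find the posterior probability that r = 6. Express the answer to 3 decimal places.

For each hypothesis, P(data | H) works out to: P(data | r = 1) = (1/9)(8/8)(7/7)(0/6) = 0; P(data | r = 2) = (2/9)(7/8)(6/7)(1/6)(5/5) = 1/36; P(data | r = 6) = (6/9)(3/8)(2/7)(5/6)(1/5) = 1/84.
The prior-weighted likelihoods are 1/3 · 0 = 0, 1/3 · 1/36 = 1/108, 1/3 · 1/84 = 1/252; with total 5/378.
Hence P(r = 6 | data) = (1/252) / (5/378) = 3/10.

0.300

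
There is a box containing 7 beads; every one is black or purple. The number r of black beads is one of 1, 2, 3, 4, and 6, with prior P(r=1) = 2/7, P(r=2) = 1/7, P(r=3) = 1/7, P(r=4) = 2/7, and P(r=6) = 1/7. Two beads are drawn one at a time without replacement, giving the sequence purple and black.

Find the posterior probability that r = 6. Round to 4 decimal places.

0.0938

The likelihood of the observed sequence under each hypothesis: P(data | r = 1) = (6/7)(1/6) = 1/7; P(data | r = 2) = (5/7)(2/6) = 5/21; P(data | r = 3) = (4/7)(3/6) = 2/7; P(data | r = 4) = (3/7)(4/6) = 2/7; P(data | r = 6) = (1/7)(6/6) = 1/7.
Multiplying each by its prior: 2/7 · 1/7 = 2/49, 1/7 · 5/21 = 5/147, 1/7 · 2/7 = 2/49, 2/7 · 2/7 = 4/49, 1/7 · 1/7 = 1/49; with total 32/147.
Hence P(r = 6 | data) = (1/49) / (32/147) = 3/32.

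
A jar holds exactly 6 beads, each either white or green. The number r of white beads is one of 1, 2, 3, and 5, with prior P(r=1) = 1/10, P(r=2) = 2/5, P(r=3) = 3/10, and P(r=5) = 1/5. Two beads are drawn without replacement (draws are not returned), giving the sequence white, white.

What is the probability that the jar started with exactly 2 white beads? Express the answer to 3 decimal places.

0.121

The likelihood of the observed sequence under each hypothesis: P(data | r = 1) = (1/6)(0/5) = 0; P(data | r = 2) = (2/6)(1/5) = 1/15; P(data | r = 3) = (3/6)(2/5) = 1/5; P(data | r = 5) = (5/6)(4/5) = 2/3.
Weighting by the prior gives 1/10 · 0 = 0, 2/5 · 1/15 = 2/75, 3/10 · 1/5 = 3/50, 1/5 · 2/3 = 2/15; with total 11/50.
Hence P(r = 2 | data) = (2/75) / (11/50) = 4/33.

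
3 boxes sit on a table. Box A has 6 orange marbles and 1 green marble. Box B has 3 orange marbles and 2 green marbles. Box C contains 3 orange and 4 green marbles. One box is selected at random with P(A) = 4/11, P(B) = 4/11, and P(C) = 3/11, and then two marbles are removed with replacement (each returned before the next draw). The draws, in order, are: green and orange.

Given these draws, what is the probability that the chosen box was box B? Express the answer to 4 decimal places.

For each hypothesis, P(data | H) works out to: P(data | box A) = (1/7)(6/7) = 0.12245; P(data | box B) = (2/5)(3/5) = 0.24; P(data | box C) = (4/7)(3/7) = 0.2449.
Weighting by the prior gives 4/11 · 0.12245 = 0.044527, 4/11 · 0.24 = 0.087273, 3/11 · 0.2449 = 0.06679; these sum to 0.19859.
So P(box B | data) = (0.087273) / (0.19859) = 0.43946.

0.4395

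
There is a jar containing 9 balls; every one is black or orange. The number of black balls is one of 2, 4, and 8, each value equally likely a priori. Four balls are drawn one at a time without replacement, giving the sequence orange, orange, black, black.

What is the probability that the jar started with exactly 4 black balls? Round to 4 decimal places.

The likelihood of the observed sequence under each hypothesis: P(data | r = 2) = (7/9)(6/8)(2/7)(1/6) = 1/36; P(data | r = 4) = (5/9)(4/8)(4/7)(3/6) = 5/63; P(data | r = 8) = (1/9)(0/8) = 0.
The prior-weighted likelihoods are 1/3 · 1/36 = 1/108, 1/3 · 5/63 = 5/189, 1/3 · 0 = 0; with total 1/28.
Hence P(r = 4 | data) = (5/189) / (1/28) = 20/27.

0.7407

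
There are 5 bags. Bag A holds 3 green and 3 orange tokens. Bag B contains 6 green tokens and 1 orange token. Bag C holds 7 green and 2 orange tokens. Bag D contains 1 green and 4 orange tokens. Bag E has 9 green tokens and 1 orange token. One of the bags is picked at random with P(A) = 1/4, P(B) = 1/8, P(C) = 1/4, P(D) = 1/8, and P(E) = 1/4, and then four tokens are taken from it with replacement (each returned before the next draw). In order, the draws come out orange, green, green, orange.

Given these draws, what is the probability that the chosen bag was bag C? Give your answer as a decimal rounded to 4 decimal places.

Compute the likelihood of the observed sequence for each case: P(data | bag A) = (3/6)(3/6)(3/6)(3/6) = 0.0625; P(data | bag B) = (1/7)(6/7)(6/7)(1/7) = 0.014994; P(data | bag C) = (2/9)(7/9)(7/9)(2/9) = 0.029873; P(data | bag D) = (4/5)(1/5)(1/5)(4/5) = 0.0256; P(data | bag E) = (1/10)(9/10)(9/10)(1/10) = 0.0081.
The prior-weighted likelihoods are 1/4 · 0.0625 = 0.015625, 1/8 · 0.014994 = 0.0018742, 1/4 · 0.029873 = 0.0074684, 1/8 · 0.0256 = 0.0032, 1/4 · 0.0081 = 0.002025; with total 0.030193.
By Bayes' rule, P(bag C | data) = (0.0074684) / (0.030193) = 0.24736.

0.2474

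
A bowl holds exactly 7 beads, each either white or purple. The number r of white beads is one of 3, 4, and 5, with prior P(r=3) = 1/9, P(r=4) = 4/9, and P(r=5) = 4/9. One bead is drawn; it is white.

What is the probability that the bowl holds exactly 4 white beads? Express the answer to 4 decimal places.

0.4103

Compute the likelihood of this draw for each case: P(data | r = 3) = (3/7) = 3/7; P(data | r = 4) = (4/7) = 4/7; P(data | r = 5) = (5/7) = 5/7.
Weighting by the prior gives 1/9 · 3/7 = 1/21, 4/9 · 4/7 = 16/63, 4/9 · 5/7 = 20/63; with total 13/21.
Hence P(r = 4 | data) = (16/63) / (13/21) = 16/39.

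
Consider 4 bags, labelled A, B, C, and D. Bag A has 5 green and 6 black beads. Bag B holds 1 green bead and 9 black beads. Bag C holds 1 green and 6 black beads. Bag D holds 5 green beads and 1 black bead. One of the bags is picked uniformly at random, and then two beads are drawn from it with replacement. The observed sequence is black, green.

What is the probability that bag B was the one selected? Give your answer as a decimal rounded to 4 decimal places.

0.1502

For each hypothesis, P(data | H) works out to: P(data | bag A) = (6/11)(5/11) = 0.24793; P(data | bag B) = (9/10)(1/10) = 0.09; P(data | bag C) = (6/7)(1/7) = 0.12245; P(data | bag D) = (1/6)(5/6) = 0.13889.
Multiplying each by its prior: 1/4 · 0.24793 = 0.061983, 1/4 · 0.09 = 0.0225, 1/4 · 0.12245 = 0.030612, 1/4 · 0.13889 = 0.034722; summing to 0.14982.
Therefore the posterior P(bag B | data) = (0.0225) / (0.14982) = 0.15018.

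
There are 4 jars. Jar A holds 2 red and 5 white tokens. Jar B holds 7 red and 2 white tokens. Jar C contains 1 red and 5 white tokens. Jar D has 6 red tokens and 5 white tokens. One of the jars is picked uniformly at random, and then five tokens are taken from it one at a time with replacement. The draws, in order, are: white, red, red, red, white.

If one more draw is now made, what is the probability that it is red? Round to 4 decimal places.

0.5606

Under each hypothesis, the probability of the observed sequence is: P(data | jar A) = (5/7)(2/7)(2/7)(2/7)(5/7) = 0.0119; P(data | jar B) = (2/9)(7/9)(7/9)(7/9)(2/9) = 0.023235; P(data | jar C) = (5/6)(1/6)(1/6)(1/6)(5/6) = 0.003215; P(data | jar D) = (5/11)(6/11)(6/11)(6/11)(5/11) = 0.03353.
Weighting by the prior gives 1/4 · 0.0119 = 0.002975, 1/4 · 0.023235 = 0.0058087, 1/4 · 0.003215 = 0.00080376, 1/4 · 0.03353 = 0.0083824; these sum to 0.01797.
Normalising, the posterior is P(jar A | data) = 0.16555, P(jar B | data) = 0.32325, P(jar C | data) = 0.044728, P(jar D | data) = 0.46647.
Averaging over the posterior, P(red next | data) = (2/7)(0.16555) + (7/9)(0.32325) + (1/6)(0.044728) + (6/11)(0.46647) = 0.56061.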